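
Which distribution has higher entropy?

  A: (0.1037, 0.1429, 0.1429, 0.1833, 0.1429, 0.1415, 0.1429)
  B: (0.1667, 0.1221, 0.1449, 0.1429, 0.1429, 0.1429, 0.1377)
B

Both distributions are close to uniform, making this a harder comparison.

H(A) = 2.7912 bits
H(B) = 2.8022 bits

The distribution closer to uniform has higher entropy.
Answer: B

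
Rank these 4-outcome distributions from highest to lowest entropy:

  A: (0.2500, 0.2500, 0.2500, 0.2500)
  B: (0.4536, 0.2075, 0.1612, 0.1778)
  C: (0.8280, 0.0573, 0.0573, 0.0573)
A > B > C

Key insight: Entropy is maximized by uniform distributions and minimized by concentrated distributions.

- Uniform distributions have maximum entropy log₂(4) = 2.0000 bits
- The more "peaked" or concentrated a distribution, the lower its entropy

Entropies:
  H(A) = 2.0000 bits
  H(B) = 1.8555 bits
  H(C) = 0.9349 bits

Ranking: A > B > C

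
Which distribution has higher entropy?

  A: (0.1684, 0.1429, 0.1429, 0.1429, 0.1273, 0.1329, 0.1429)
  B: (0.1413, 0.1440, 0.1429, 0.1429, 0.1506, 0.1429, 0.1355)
B

Both distributions are close to uniform, making this a harder comparison.

H(A) = 2.8024 bits
H(B) = 2.8068 bits

The distribution closer to uniform has higher entropy.
Answer: B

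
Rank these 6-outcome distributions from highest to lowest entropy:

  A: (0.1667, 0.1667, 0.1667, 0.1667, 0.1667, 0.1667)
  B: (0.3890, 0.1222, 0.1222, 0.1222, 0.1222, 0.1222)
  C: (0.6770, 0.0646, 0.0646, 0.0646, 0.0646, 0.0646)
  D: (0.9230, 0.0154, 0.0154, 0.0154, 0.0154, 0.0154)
A > B > C > D

Key insight: Entropy is maximized by uniform distributions and minimized by concentrated distributions.

Entropies:
  H(A) = 2.5850 bits
  H(B) = 2.3828 bits
  H(C) = 1.6576 bits
  H(D) = 0.5703 bits

Ranking: A > B > C > D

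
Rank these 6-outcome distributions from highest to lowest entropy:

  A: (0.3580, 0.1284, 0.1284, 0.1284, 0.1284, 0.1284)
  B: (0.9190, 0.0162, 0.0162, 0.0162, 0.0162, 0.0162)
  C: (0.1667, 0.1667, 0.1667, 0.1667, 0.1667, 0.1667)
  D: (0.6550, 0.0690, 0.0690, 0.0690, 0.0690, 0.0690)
C > A > D > B

Key insight: Entropy is maximized by uniform distributions and minimized by concentrated distributions.

Entropies:
  H(A) = 2.4317 bits
  H(B) = 0.5938 bits
  H(C) = 2.5850 bits
  H(D) = 1.7306 bits

Ranking: C > A > D > B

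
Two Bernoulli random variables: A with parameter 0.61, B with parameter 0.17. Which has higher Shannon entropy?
A

For binary distributions, entropy is maximized at p=0.5 and decreases as p moves toward 0 or 1.

H(A) = H(0.61) = 0.9648 bits
H(B) = H(0.17) = 0.6577 bits

Distribution A (p=0.61) is closer to uniform (p=0.5), so it has higher entropy.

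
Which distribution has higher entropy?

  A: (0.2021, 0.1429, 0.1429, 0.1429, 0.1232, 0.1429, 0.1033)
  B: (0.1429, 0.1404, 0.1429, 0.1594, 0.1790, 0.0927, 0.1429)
B

Both distributions are close to uniform, making this a harder comparison.

H(A) = 2.7809 bits
H(B) = 2.7854 bits

The distribution closer to uniform has higher entropy.
Answer: B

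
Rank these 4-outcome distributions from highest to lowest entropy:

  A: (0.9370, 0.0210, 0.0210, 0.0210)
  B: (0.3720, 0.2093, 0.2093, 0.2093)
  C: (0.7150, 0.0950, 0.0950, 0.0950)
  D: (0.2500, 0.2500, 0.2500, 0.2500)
D > B > C > A

Key insight: Entropy is maximized by uniform distributions and minimized by concentrated distributions.

Entropies:
  H(A) = 0.4391 bits
  H(B) = 1.9476 bits
  H(C) = 1.3139 bits
  H(D) = 2.0000 bits

Ranking: D > B > C > A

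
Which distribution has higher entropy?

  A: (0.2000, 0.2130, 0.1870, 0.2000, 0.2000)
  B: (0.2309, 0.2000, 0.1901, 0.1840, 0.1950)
A

Both distributions are close to uniform, making this a harder comparison.

H(A) = 2.3207 bits
H(B) = 2.3172 bits

The distribution closer to uniform has higher entropy.
Answer: A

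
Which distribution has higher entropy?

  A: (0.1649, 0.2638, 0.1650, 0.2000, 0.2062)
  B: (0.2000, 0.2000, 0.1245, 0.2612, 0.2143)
A

Both distributions are close to uniform, making this a harder comparison.

H(A) = 2.2991 bits
H(B) = 2.2851 bits

The distribution closer to uniform has higher entropy.
Answer: A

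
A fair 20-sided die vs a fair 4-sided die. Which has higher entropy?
20-sided die

Both are uniform distributions; for uniform over n outcomes, H = log₂(n). H(20-sided) = log₂(20) = 4.322 bits and H(4-sided) = log₂(4) = 2.000 bits. More outcomes in a uniform distribution means higher entropy.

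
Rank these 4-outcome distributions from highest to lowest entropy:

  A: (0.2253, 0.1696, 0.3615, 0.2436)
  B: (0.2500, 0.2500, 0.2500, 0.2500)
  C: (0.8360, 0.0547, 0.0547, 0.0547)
B > A > C

Key insight: Entropy is maximized by uniform distributions and minimized by concentrated distributions.

- Uniform distributions have maximum entropy log₂(4) = 2.0000 bits
- The more "peaked" or concentrated a distribution, the lower its entropy

Entropies:
  H(A) = 1.9455 bits
  H(B) = 2.0000 bits
  H(C) = 0.9037 bits

Ranking: B > A > C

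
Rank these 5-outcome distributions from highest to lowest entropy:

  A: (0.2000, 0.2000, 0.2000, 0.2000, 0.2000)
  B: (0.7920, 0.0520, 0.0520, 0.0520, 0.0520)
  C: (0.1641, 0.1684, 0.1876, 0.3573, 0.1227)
A > C > B

Key insight: Entropy is maximized by uniform distributions and minimized by concentrated distributions.

- Uniform distributions have maximum entropy log₂(5) = 2.3219 bits
- The more "peaked" or concentrated a distribution, the lower its entropy

Entropies:
  H(A) = 2.3219 bits
  H(B) = 1.1536 bits
  H(C) = 2.2154 bits

Ranking: A > C > B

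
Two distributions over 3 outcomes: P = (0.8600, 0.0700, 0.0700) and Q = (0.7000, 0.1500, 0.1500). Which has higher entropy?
Q

P is highly concentrated on one outcome (86%), making it nearly deterministic. Q spreads its mass more evenly (max 70%). The more spread-out distribution has higher entropy: H(P) ≈ 0.724 bits, H(Q) ≈ 1.181 bits.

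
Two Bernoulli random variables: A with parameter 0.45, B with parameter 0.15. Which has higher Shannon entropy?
A

For binary distributions, entropy is maximized at p=0.5 and decreases as p moves toward 0 or 1.

H(A) = H(0.45) = 0.9928 bits
H(B) = H(0.15) = 0.6098 bits

Distribution A (p=0.45) is closer to uniform (p=0.5), so it has higher entropy.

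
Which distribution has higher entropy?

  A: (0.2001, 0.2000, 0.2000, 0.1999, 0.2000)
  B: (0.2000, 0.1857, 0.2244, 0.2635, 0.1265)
A

Both distributions are close to uniform, making this a harder comparison.

H(A) = 2.3219 bits
H(B) = 2.2834 bits

The distribution closer to uniform has higher entropy.
Answer: A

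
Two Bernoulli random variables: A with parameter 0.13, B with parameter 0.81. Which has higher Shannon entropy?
B

For binary distributions, entropy is maximized at p=0.5 and decreases as p moves toward 0 or 1.

H(A) = H(0.13) = 0.5574 bits
H(B) = H(0.81) = 0.7015 bits

Distribution B (p=0.81) is closer to uniform (p=0.5), so it has higher entropy.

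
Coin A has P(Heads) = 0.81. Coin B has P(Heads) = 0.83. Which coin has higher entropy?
A

For binary distributions, entropy is maximized at p=0.5 and decreases as p moves toward 0 or 1.

H(A) = H(0.81) = 0.7015 bits
H(B) = H(0.83) = 0.6577 bits

Distribution A (p=0.81) is closer to uniform (p=0.5), so it has higher entropy.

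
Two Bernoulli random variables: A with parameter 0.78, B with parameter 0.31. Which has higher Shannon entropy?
B

For binary distributions, entropy is maximized at p=0.5 and decreases as p moves toward 0 or 1.

H(A) = H(0.78) = 0.7602 bits
H(B) = H(0.31) = 0.8932 bits

Distribution B (p=0.31) is closer to uniform (p=0.5), so it has higher entropy.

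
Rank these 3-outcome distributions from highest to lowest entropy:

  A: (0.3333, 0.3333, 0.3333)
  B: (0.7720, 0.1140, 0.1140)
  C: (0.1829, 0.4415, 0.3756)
A > C > B

Key insight: Entropy is maximized by uniform distributions and minimized by concentrated distributions.

- Uniform distributions have maximum entropy log₂(3) = 1.5850 bits
- The more "peaked" or concentrated a distribution, the lower its entropy

Entropies:
  H(A) = 1.5850 bits
  H(B) = 1.0025 bits
  H(C) = 1.4996 bits

Ranking: A > C > B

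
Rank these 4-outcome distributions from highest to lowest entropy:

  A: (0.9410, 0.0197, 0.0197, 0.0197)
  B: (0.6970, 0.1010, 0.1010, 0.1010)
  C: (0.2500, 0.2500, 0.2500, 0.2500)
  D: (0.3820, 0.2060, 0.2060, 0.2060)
C > D > B > A

Key insight: Entropy is maximized by uniform distributions and minimized by concentrated distributions.

Entropies:
  H(A) = 0.4170 bits
  H(B) = 1.3652 bits
  H(C) = 2.0000 bits
  H(D) = 1.9389 bits

Ranking: C > D > B > A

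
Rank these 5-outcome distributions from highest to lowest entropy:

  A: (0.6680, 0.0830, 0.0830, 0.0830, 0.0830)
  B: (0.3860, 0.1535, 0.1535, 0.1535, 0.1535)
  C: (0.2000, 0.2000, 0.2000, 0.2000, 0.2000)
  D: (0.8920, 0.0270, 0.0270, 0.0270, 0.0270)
C > B > A > D

Key insight: Entropy is maximized by uniform distributions and minimized by concentrated distributions.

Entropies:
  H(A) = 1.5810 bits
  H(B) = 2.1902 bits
  H(C) = 2.3219 bits
  H(D) = 0.7099 bits

Ranking: C > B > A > D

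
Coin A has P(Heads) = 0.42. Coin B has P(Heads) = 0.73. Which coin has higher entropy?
A

For binary distributions, entropy is maximized at p=0.5 and decreases as p moves toward 0 or 1.

H(A) = H(0.42) = 0.9815 bits
H(B) = H(0.73) = 0.8415 bits

Distribution A (p=0.42) is closer to uniform (p=0.5), so it has higher entropy.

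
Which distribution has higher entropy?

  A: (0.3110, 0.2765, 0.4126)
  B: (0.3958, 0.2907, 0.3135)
B

Both distributions are close to uniform, making this a harder comparison.

H(A) = 1.5638 bits
H(B) = 1.5720 bits

The distribution closer to uniform has higher entropy.
Answer: B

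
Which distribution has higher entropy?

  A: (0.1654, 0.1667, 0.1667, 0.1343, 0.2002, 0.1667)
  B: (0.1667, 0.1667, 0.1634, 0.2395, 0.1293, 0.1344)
A

Both distributions are close to uniform, making this a harder comparison.

H(A) = 2.5755 bits
H(B) = 2.5534 bits

The distribution closer to uniform has higher entropy.
Answer: A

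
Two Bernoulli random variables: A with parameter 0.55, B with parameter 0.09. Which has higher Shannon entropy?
A

For binary distributions, entropy is maximized at p=0.5 and decreases as p moves toward 0 or 1.

H(A) = H(0.55) = 0.9928 bits
H(B) = H(0.09) = 0.4365 bits

Distribution A (p=0.55) is closer to uniform (p=0.5), so it has higher entropy.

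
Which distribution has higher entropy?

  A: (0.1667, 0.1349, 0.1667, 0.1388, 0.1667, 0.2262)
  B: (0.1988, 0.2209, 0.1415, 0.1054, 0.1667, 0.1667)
A

Both distributions are close to uniform, making this a harder comparison.

H(A) = 2.5629 bits
H(B) = 2.5476 bits

The distribution closer to uniform has higher entropy.
Answer: A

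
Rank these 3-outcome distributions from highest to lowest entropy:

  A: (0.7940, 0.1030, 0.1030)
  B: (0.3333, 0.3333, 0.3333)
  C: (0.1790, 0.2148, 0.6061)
B > C > A

Key insight: Entropy is maximized by uniform distributions and minimized by concentrated distributions.

- Uniform distributions have maximum entropy log₂(3) = 1.5850 bits
- The more "peaked" or concentrated a distribution, the lower its entropy

Entropies:
  H(A) = 0.9398 bits
  H(B) = 1.5850 bits
  H(C) = 1.3588 bits

Ranking: B > C > A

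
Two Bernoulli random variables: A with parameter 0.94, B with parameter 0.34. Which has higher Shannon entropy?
B

For binary distributions, entropy is maximized at p=0.5 and decreases as p moves toward 0 or 1.

H(A) = H(0.94) = 0.3274 bits
H(B) = H(0.34) = 0.9248 bits

Distribution B (p=0.34) is closer to uniform (p=0.5), so it has higher entropy.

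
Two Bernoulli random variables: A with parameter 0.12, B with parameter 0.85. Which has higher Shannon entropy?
B

For binary distributions, entropy is maximized at p=0.5 and decreases as p moves toward 0 or 1.

H(A) = H(0.12) = 0.5294 bits
H(B) = H(0.85) = 0.6098 bits

Distribution B (p=0.85) is closer to uniform (p=0.5), so it has higher entropy.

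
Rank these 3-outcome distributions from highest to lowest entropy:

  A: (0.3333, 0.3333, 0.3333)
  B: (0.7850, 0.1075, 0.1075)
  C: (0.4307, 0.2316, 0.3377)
A > C > B

Key insight: Entropy is maximized by uniform distributions and minimized by concentrated distributions.

- Uniform distributions have maximum entropy log₂(3) = 1.5850 bits
- The more "peaked" or concentrated a distribution, the lower its entropy

Entropies:
  H(A) = 1.5850 bits
  H(B) = 0.9659 bits
  H(C) = 1.5410 bits

Ranking: A > C > B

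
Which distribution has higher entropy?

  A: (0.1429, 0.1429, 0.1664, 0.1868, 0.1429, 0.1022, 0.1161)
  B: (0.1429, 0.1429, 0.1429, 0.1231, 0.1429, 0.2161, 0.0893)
A

Both distributions are close to uniform, making this a harder comparison.

H(A) = 2.7827 bits
H(B) = 2.7652 bits

The distribution closer to uniform has higher entropy.
Answer: A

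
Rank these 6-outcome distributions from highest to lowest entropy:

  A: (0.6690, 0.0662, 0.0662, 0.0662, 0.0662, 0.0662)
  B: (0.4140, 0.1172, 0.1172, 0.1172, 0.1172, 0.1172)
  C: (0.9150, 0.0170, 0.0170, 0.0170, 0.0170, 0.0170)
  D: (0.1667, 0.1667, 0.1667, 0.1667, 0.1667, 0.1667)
D > B > A > C

Key insight: Entropy is maximized by uniform distributions and minimized by concentrated distributions.

Entropies:
  H(A) = 1.6845 bits
  H(B) = 2.3392 bits
  H(C) = 0.6169 bits
  H(D) = 2.5850 bits

Ranking: D > B > A > C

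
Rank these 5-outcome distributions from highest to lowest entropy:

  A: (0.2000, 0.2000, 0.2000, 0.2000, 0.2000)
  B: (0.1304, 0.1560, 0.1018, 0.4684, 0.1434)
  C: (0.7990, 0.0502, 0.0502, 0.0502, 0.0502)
A > B > C

Key insight: Entropy is maximized by uniform distributions and minimized by concentrated distributions.

- Uniform distributions have maximum entropy log₂(5) = 2.3219 bits
- The more "peaked" or concentrated a distribution, the lower its entropy

Entropies:
  H(A) = 2.3219 bits
  H(B) = 2.0513 bits
  H(C) = 1.1259 bits

Ranking: A > B > C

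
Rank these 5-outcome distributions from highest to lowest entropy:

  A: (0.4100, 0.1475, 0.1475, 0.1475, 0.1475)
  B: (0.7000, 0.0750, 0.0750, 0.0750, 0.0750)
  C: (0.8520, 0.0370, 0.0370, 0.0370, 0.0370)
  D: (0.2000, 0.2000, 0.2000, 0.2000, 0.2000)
D > A > B > C

Key insight: Entropy is maximized by uniform distributions and minimized by concentrated distributions.

Entropies:
  H(A) = 2.1565 bits
  H(B) = 1.4813 bits
  H(C) = 0.9008 bits
  H(D) = 2.3219 bits

Ranking: D > A > B > C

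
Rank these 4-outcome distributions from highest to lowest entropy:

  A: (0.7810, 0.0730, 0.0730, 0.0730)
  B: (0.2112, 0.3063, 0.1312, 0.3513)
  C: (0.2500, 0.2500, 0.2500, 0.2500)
C > B > A

Key insight: Entropy is maximized by uniform distributions and minimized by concentrated distributions.

- Uniform distributions have maximum entropy log₂(4) = 2.0000 bits
- The more "peaked" or concentrated a distribution, the lower its entropy

Entropies:
  H(A) = 1.1054 bits
  H(B) = 1.9112 bits
  H(C) = 2.0000 bits

Ranking: C > B > A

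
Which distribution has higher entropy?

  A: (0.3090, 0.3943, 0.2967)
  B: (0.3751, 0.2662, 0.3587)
A

Both distributions are close to uniform, making this a harder comparison.

H(A) = 1.5730 bits
H(B) = 1.5695 bits

The distribution closer to uniform has higher entropy.
Answer: A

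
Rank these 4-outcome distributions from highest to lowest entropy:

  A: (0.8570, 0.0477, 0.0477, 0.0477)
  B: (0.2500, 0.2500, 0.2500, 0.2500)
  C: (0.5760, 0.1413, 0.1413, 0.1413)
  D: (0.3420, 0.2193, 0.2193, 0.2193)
B > D > C > A

Key insight: Entropy is maximized by uniform distributions and minimized by concentrated distributions.

Entropies:
  H(A) = 0.8187 bits
  H(B) = 2.0000 bits
  H(C) = 1.6553 bits
  H(D) = 1.9696 bits

Ranking: B > D > C > A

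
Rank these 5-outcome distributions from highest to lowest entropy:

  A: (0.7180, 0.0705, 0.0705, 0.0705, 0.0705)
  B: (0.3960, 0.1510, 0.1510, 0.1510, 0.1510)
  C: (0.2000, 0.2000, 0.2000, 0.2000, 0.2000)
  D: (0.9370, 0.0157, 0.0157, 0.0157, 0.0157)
C > B > A > D

Key insight: Entropy is maximized by uniform distributions and minimized by concentrated distributions.

Entropies:
  H(A) = 1.4222 bits
  H(B) = 2.1766 bits
  H(C) = 2.3219 bits
  H(D) = 0.4652 bits

Ranking: C > B > A > D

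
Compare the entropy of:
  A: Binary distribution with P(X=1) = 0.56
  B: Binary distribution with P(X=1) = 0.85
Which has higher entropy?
A

For binary distributions, entropy is maximized at p=0.5 and decreases as p moves toward 0 or 1.

H(A) = H(0.56) = 0.9896 bits
H(B) = H(0.85) = 0.6098 bits

Distribution A (p=0.56) is closer to uniform (p=0.5), so it has higher entropy.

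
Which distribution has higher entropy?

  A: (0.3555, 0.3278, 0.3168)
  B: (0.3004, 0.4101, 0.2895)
A

Both distributions are close to uniform, making this a harder comparison.

H(A) = 1.5833 bits
H(B) = 1.5663 bits

The distribution closer to uniform has higher entropy.
Answer: A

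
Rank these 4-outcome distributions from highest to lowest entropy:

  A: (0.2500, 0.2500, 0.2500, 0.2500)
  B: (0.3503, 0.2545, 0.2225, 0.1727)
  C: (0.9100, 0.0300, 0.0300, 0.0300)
A > B > C

Key insight: Entropy is maximized by uniform distributions and minimized by concentrated distributions.

- Uniform distributions have maximum entropy log₂(4) = 2.0000 bits
- The more "peaked" or concentrated a distribution, the lower its entropy

Entropies:
  H(A) = 2.0000 bits
  H(B) = 1.9525 bits
  H(C) = 0.5791 bits

Ranking: A > B > C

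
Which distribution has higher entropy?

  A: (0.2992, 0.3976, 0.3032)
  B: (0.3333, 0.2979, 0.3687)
B

Both distributions are close to uniform, making this a harder comparison.

H(A) = 1.5719 bits
H(B) = 1.5795 bits

The distribution closer to uniform has higher entropy.
Answer: B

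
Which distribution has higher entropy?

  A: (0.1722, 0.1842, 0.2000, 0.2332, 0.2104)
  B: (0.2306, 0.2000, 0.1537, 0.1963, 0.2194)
A

Both distributions are close to uniform, making this a harder comparison.

H(A) = 2.3139 bits
H(B) = 2.3089 bits

The distribution closer to uniform has higher entropy.
Answer: A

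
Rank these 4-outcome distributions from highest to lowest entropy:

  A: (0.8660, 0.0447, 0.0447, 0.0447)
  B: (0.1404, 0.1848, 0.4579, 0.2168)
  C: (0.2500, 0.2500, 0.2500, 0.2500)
C > B > A

Key insight: Entropy is maximized by uniform distributions and minimized by concentrated distributions.

- Uniform distributions have maximum entropy log₂(4) = 2.0000 bits
- The more "peaked" or concentrated a distribution, the lower its entropy

Entropies:
  H(A) = 0.7807 bits
  H(B) = 1.8421 bits
  H(C) = 2.0000 bits

Ranking: C > B > A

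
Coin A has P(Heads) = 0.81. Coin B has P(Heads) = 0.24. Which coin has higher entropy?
B

For binary distributions, entropy is maximized at p=0.5 and decreases as p moves toward 0 or 1.

H(A) = H(0.81) = 0.7015 bits
H(B) = H(0.24) = 0.7950 bits

Distribution B (p=0.24) is closer to uniform (p=0.5), so it has higher entropy.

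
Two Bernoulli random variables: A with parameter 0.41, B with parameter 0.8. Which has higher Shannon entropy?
A

For binary distributions, entropy is maximized at p=0.5 and decreases as p moves toward 0 or 1.

H(A) = H(0.41) = 0.9765 bits
H(B) = H(0.8) = 0.7219 bits

Distribution A (p=0.41) is closer to uniform (p=0.5), so it has higher entropy.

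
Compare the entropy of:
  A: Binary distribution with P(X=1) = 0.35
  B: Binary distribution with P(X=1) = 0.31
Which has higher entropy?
A

For binary distributions, entropy is maximized at p=0.5 and decreases as p moves toward 0 or 1.

H(A) = H(0.35) = 0.9341 bits
H(B) = H(0.31) = 0.8932 bits

Distribution A (p=0.35) is closer to uniform (p=0.5), so it has higher entropy.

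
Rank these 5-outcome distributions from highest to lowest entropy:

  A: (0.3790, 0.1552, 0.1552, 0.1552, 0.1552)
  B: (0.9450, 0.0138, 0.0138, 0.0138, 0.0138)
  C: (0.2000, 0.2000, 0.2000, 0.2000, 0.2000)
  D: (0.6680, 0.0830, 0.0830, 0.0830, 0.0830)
C > A > D > B

Key insight: Entropy is maximized by uniform distributions and minimized by concentrated distributions.

Entropies:
  H(A) = 2.1993 bits
  H(B) = 0.4173 bits
  H(C) = 2.3219 bits
  H(D) = 1.5810 bits

Ranking: C > A > D > B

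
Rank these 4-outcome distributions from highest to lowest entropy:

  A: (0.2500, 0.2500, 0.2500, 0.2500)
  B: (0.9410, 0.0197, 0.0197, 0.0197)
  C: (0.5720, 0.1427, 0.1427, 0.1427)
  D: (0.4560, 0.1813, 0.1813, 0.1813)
A > D > C > B

Key insight: Entropy is maximized by uniform distributions and minimized by concentrated distributions.

Entropies:
  H(A) = 2.0000 bits
  H(B) = 0.4170 bits
  H(C) = 1.6634 bits
  H(D) = 1.8566 bits

Ranking: A > D > C > B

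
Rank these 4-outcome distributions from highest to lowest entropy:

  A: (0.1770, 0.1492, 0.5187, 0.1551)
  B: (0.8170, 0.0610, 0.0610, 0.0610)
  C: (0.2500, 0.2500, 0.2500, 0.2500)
C > A > B

Key insight: Entropy is maximized by uniform distributions and minimized by concentrated distributions.

- Uniform distributions have maximum entropy log₂(4) = 2.0000 bits
- The more "peaked" or concentrated a distribution, the lower its entropy

Entropies:
  H(A) = 1.7599 bits
  H(B) = 0.9766 bits
  H(C) = 2.0000 bits

Ranking: C > A > B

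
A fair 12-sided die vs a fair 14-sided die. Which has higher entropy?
14-sided die

Both are uniform distributions; for uniform over n outcomes, H = log₂(n). H(12-sided) = log₂(12) = 3.585 bits and H(14-sided) = log₂(14) = 3.807 bits. More outcomes in a uniform distribution means higher entropy.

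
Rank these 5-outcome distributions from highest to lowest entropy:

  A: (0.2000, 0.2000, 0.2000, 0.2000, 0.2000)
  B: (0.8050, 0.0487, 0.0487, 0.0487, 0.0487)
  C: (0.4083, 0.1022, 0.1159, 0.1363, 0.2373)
A > C > B

Key insight: Entropy is maximized by uniform distributions and minimized by concentrated distributions.

- Uniform distributions have maximum entropy log₂(5) = 2.3219 bits
- The more "peaked" or concentrated a distribution, the lower its entropy

Entropies:
  H(A) = 2.3219 bits
  H(B) = 1.1018 bits
  H(C) = 2.1087 bits

Ranking: A > C > B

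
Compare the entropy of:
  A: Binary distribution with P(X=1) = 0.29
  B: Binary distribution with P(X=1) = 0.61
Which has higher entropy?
B

For binary distributions, entropy is maximized at p=0.5 and decreases as p moves toward 0 or 1.

H(A) = H(0.29) = 0.8687 bits
H(B) = H(0.61) = 0.9648 bits

Distribution B (p=0.61) is closer to uniform (p=0.5), so it has higher entropy.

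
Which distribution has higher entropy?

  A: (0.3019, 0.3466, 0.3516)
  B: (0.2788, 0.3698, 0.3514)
A

Both distributions are close to uniform, making this a harder comparison.

H(A) = 1.5817 bits
H(B) = 1.5747 bits

The distribution closer to uniform has higher entropy.
Answer: A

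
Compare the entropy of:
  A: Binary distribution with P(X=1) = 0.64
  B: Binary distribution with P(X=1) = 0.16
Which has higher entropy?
A

For binary distributions, entropy is maximized at p=0.5 and decreases as p moves toward 0 or 1.

H(A) = H(0.64) = 0.9427 bits
H(B) = H(0.16) = 0.6343 bits

Distribution A (p=0.64) is closer to uniform (p=0.5), so it has higher entropy.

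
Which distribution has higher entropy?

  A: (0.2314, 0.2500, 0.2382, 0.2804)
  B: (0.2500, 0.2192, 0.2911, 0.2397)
A

Both distributions are close to uniform, making this a harder comparison.

H(A) = 1.9960 bits
H(B) = 1.9922 bits

The distribution closer to uniform has higher entropy.
Answer: A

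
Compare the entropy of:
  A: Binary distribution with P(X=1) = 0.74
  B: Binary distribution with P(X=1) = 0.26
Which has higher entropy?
Equal

For binary distributions, entropy is maximized at p=0.5 and decreases as p moves toward 0 or 1.

H(A) = H(0.74) = 0.8267 bits
H(B) = H(0.26) = 0.8267 bits

Both distributions are equally far from uniform (|0.74-0.5| = |0.26-0.5|), so they have the same entropy.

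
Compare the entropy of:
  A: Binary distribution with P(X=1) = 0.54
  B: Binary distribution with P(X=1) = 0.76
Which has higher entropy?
A

For binary distributions, entropy is maximized at p=0.5 and decreases as p moves toward 0 or 1.

H(A) = H(0.54) = 0.9954 bits
H(B) = H(0.76) = 0.7950 bits

Distribution A (p=0.54) is closer to uniform (p=0.5), so it has higher entropy.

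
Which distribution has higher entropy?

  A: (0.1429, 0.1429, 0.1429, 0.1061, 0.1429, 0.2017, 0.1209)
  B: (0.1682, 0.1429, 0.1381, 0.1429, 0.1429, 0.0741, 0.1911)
A

Both distributions are close to uniform, making this a harder comparison.

H(A) = 2.7818 bits
H(B) = 2.7645 bits

The distribution closer to uniform has higher entropy.
Answer: A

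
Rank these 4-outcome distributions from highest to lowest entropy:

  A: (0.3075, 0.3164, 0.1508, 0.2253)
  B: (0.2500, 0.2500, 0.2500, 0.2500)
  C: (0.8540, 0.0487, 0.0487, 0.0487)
B > A > C

Key insight: Entropy is maximized by uniform distributions and minimized by concentrated distributions.

- Uniform distributions have maximum entropy log₂(4) = 2.0000 bits
- The more "peaked" or concentrated a distribution, the lower its entropy

Entropies:
  H(A) = 1.9444 bits
  H(B) = 2.0000 bits
  H(C) = 0.8311 bits

Ranking: B > A > C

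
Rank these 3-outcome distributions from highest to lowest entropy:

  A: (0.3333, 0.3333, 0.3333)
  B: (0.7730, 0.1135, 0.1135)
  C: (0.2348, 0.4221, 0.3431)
A > C > B

Key insight: Entropy is maximized by uniform distributions and minimized by concentrated distributions.

- Uniform distributions have maximum entropy log₂(3) = 1.5850 bits
- The more "peaked" or concentrated a distribution, the lower its entropy

Entropies:
  H(A) = 1.5850 bits
  H(B) = 0.9997 bits
  H(C) = 1.5456 bits

Ranking: A > C > B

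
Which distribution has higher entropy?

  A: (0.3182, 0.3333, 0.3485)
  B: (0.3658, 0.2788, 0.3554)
A

Both distributions are close to uniform, making this a harder comparison.

H(A) = 1.5840 bits
H(B) = 1.5749 bits

The distribution closer to uniform has higher entropy.
Answer: A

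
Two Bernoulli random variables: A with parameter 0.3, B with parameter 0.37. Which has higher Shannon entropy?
B

For binary distributions, entropy is maximized at p=0.5 and decreases as p moves toward 0 or 1.

H(A) = H(0.3) = 0.8813 bits
H(B) = H(0.37) = 0.9507 bits

Distribution B (p=0.37) is closer to uniform (p=0.5), so it has higher entropy.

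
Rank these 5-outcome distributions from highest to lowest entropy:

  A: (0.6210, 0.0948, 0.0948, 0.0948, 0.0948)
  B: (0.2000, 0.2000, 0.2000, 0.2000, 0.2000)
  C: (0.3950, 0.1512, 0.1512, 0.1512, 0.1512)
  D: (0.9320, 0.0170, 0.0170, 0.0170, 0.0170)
B > C > A > D

Key insight: Entropy is maximized by uniform distributions and minimized by concentrated distributions.

Entropies:
  H(A) = 1.7153 bits
  H(B) = 2.3219 bits
  H(C) = 2.1780 bits
  H(D) = 0.4944 bits

Ranking: B > C > A > D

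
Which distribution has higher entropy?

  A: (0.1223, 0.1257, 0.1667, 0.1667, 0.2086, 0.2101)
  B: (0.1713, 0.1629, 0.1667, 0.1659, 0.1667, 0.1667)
B

Both distributions are close to uniform, making this a harder comparison.

H(A) = 2.5531 bits
H(B) = 2.5848 bits

The distribution closer to uniform has higher entropy.
Answer: B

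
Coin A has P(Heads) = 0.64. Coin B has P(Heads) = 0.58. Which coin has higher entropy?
B

For binary distributions, entropy is maximized at p=0.5 and decreases as p moves toward 0 or 1.

H(A) = H(0.64) = 0.9427 bits
H(B) = H(0.58) = 0.9815 bits

Distribution B (p=0.58) is closer to uniform (p=0.5), so it has higher entropy.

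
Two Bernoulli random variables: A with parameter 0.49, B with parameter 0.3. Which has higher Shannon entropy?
A

For binary distributions, entropy is maximized at p=0.5 and decreases as p moves toward 0 or 1.

H(A) = H(0.49) = 0.9997 bits
H(B) = H(0.3) = 0.8813 bits

Distribution A (p=0.49) is closer to uniform (p=0.5), so it has higher entropy.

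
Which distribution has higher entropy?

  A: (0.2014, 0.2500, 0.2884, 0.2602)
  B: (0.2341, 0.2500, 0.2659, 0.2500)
B

Both distributions are close to uniform, making this a harder comparison.

H(A) = 1.9883 bits
H(B) = 1.9985 bits

The distribution closer to uniform has higher entropy.
Answer: B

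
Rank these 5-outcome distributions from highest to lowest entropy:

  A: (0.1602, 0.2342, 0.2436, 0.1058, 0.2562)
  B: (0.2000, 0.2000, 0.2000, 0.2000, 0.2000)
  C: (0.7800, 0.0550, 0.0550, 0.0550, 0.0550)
B > A > C

Key insight: Entropy is maximized by uniform distributions and minimized by concentrated distributions.

- Uniform distributions have maximum entropy log₂(5) = 2.3219 bits
- The more "peaked" or concentrated a distribution, the lower its entropy

Entropies:
  H(A) = 2.2563 bits
  H(B) = 2.3219 bits
  H(C) = 1.2002 bits

Ranking: B > A > C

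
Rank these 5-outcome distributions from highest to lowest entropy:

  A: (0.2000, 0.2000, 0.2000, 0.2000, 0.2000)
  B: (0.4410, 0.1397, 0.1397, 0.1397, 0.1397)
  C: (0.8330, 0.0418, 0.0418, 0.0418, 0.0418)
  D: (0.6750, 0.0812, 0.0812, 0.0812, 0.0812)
A > B > D > C

Key insight: Entropy is maximized by uniform distributions and minimized by concentrated distributions.

Entropies:
  H(A) = 2.3219 bits
  H(B) = 2.1079 bits
  H(C) = 0.9848 bits
  H(D) = 1.5597 bits

Ranking: A > B > D > C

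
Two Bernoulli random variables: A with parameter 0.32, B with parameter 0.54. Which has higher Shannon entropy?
B

For binary distributions, entropy is maximized at p=0.5 and decreases as p moves toward 0 or 1.

H(A) = H(0.32) = 0.9044 bits
H(B) = H(0.54) = 0.9954 bits

Distribution B (p=0.54) is closer to uniform (p=0.5), so it has higher entropy.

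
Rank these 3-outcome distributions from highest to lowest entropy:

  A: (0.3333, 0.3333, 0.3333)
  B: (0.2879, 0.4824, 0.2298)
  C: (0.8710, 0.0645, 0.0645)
A > B > C

Key insight: Entropy is maximized by uniform distributions and minimized by concentrated distributions.

- Uniform distributions have maximum entropy log₂(3) = 1.5850 bits
- The more "peaked" or concentrated a distribution, the lower its entropy

Entropies:
  H(A) = 1.5850 bits
  H(B) = 1.5120 bits
  H(C) = 0.6837 bits

Ranking: A > B > C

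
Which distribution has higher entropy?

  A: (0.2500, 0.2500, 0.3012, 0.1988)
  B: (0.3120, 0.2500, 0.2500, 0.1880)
A

Both distributions are close to uniform, making this a harder comparison.

H(A) = 1.9847 bits
H(B) = 1.9776 bits

The distribution closer to uniform has higher entropy.
Answer: A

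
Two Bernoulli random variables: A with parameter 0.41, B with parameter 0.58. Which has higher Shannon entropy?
B

For binary distributions, entropy is maximized at p=0.5 and decreases as p moves toward 0 or 1.

H(A) = H(0.41) = 0.9765 bits
H(B) = H(0.58) = 0.9815 bits

Distribution B (p=0.58) is closer to uniform (p=0.5), so it has higher entropy.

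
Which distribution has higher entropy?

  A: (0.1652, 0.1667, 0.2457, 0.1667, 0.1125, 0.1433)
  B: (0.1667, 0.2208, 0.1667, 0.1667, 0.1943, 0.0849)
A

Both distributions are close to uniform, making this a harder comparison.

H(A) = 2.5446 bits
H(B) = 2.5349 bits

The distribution closer to uniform has higher entropy.
Answer: A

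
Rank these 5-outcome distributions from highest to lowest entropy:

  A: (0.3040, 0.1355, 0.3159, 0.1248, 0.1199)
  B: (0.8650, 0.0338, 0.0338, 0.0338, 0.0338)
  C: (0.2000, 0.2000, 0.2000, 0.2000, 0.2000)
C > A > B

Key insight: Entropy is maximized by uniform distributions and minimized by concentrated distributions.

- Uniform distributions have maximum entropy log₂(5) = 2.3219 bits
- The more "peaked" or concentrated a distribution, the lower its entropy

Entropies:
  H(A) = 2.1796 bits
  H(B) = 0.8410 bits
  H(C) = 2.3219 bits

Ranking: C > A > B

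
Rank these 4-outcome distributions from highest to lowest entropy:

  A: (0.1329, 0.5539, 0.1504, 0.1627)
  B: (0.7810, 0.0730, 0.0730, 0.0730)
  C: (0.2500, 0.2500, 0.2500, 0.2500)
C > A > B

Key insight: Entropy is maximized by uniform distributions and minimized by concentrated distributions.

- Uniform distributions have maximum entropy log₂(4) = 2.0000 bits
- The more "peaked" or concentrated a distribution, the lower its entropy

Entropies:
  H(A) = 1.6964 bits
  H(B) = 1.1054 bits
  H(C) = 2.0000 bits

Ranking: C > A > B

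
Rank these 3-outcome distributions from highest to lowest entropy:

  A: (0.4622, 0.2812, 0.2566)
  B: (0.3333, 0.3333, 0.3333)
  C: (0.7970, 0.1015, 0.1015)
B > A > C

Key insight: Entropy is maximized by uniform distributions and minimized by concentrated distributions.

- Uniform distributions have maximum entropy log₂(3) = 1.5850 bits
- The more "peaked" or concentrated a distribution, the lower its entropy

Entropies:
  H(A) = 1.5329 bits
  H(B) = 1.5850 bits
  H(C) = 0.9309 bits

Ranking: B > A > C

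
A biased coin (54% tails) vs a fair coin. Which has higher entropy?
Fair coin

The fair coin is uniform (p=0.5), maximizing binary entropy at 1 bit. The biased coin has H(0.54) ≈ 0.995 bits — its outcome is more predictable, so its entropy is lower.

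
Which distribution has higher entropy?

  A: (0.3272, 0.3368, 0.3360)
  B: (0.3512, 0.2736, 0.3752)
A

Both distributions are close to uniform, making this a harder comparison.

H(A) = 1.5848 bits
H(B) = 1.5724 bits

The distribution closer to uniform has higher entropy.
Answer: A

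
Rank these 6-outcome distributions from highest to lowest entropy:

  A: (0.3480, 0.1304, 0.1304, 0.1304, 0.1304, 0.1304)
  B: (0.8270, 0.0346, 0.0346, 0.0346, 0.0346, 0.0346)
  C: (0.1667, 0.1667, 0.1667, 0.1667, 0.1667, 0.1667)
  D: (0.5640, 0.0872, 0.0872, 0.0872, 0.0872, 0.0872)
C > A > D > B

Key insight: Entropy is maximized by uniform distributions and minimized by concentrated distributions.

Entropies:
  H(A) = 2.4462 bits
  H(B) = 1.0662 bits
  H(C) = 2.5850 bits
  H(D) = 2.0005 bits

Ranking: C > A > D > B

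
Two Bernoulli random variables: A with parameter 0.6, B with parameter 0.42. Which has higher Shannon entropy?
B

For binary distributions, entropy is maximized at p=0.5 and decreases as p moves toward 0 or 1.

H(A) = H(0.6) = 0.9710 bits
H(B) = H(0.42) = 0.9815 bits

Distribution B (p=0.42) is closer to uniform (p=0.5), so it has higher entropy.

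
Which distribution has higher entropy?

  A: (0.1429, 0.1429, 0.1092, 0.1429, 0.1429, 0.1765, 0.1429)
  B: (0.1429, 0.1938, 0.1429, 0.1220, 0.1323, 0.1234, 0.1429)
A

Both distributions are close to uniform, making this a harder comparison.

H(A) = 2.7958 bits
H(B) = 2.7907 bits

The distribution closer to uniform has higher entropy.
Answer: A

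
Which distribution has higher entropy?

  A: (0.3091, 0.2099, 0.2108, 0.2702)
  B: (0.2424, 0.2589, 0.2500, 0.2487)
B

Both distributions are close to uniform, making this a harder comparison.

H(A) = 1.9799 bits
H(B) = 1.9996 bits

The distribution closer to uniform has higher entropy.
Answer: B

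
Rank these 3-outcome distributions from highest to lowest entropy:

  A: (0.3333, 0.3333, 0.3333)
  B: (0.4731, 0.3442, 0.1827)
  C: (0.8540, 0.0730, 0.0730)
A > B > C

Key insight: Entropy is maximized by uniform distributions and minimized by concentrated distributions.

- Uniform distributions have maximum entropy log₂(3) = 1.5850 bits
- The more "peaked" or concentrated a distribution, the lower its entropy

Entropies:
  H(A) = 1.5850 bits
  H(B) = 1.4886 bits
  H(C) = 0.7457 bits

Ranking: A > B > C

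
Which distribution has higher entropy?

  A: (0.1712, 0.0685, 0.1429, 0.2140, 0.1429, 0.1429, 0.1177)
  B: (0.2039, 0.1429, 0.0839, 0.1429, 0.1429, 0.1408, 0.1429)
B

Both distributions are close to uniform, making this a harder comparison.

H(A) = 2.7433 bits
H(B) = 2.7701 bits

The distribution closer to uniform has higher entropy.
Answer: B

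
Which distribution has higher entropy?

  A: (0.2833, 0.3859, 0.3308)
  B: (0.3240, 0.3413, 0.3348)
B

Both distributions are close to uniform, making this a harder comparison.

H(A) = 1.5736 bits
H(B) = 1.5846 bits

The distribution closer to uniform has higher entropy.
Answer: B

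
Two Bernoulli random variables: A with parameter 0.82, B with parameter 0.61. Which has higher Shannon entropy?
B

For binary distributions, entropy is maximized at p=0.5 and decreases as p moves toward 0 or 1.

H(A) = H(0.82) = 0.6801 bits
H(B) = H(0.61) = 0.9648 bits

Distribution B (p=0.61) is closer to uniform (p=0.5), so it has higher entropy.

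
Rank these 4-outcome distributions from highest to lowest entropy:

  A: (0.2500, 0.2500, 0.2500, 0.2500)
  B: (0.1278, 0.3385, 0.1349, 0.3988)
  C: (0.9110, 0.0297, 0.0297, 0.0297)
A > B > C

Key insight: Entropy is maximized by uniform distributions and minimized by concentrated distributions.

- Uniform distributions have maximum entropy log₂(4) = 2.0000 bits
- The more "peaked" or concentrated a distribution, the lower its entropy

Entropies:
  H(A) = 2.0000 bits
  H(B) = 1.8271 bits
  H(C) = 0.5742 bits

Ranking: A > B > C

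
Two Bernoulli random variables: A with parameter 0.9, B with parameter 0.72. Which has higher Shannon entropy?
B

For binary distributions, entropy is maximized at p=0.5 and decreases as p moves toward 0 or 1.

H(A) = H(0.9) = 0.4690 bits
H(B) = H(0.72) = 0.8555 bits

Distribution B (p=0.72) is closer to uniform (p=0.5), so it has higher entropy.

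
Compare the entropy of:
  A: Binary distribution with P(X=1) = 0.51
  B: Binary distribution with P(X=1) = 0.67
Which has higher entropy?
A

For binary distributions, entropy is maximized at p=0.5 and decreases as p moves toward 0 or 1.

H(A) = H(0.51) = 0.9997 bits
H(B) = H(0.67) = 0.9149 bits

Distribution A (p=0.51) is closer to uniform (p=0.5), so it has higher entropy.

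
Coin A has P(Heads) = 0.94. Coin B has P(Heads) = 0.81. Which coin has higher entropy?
B

For binary distributions, entropy is maximized at p=0.5 and decreases as p moves toward 0 or 1.

H(A) = H(0.94) = 0.3274 bits
H(B) = H(0.81) = 0.7015 bits

Distribution B (p=0.81) is closer to uniform (p=0.5), so it has higher entropy.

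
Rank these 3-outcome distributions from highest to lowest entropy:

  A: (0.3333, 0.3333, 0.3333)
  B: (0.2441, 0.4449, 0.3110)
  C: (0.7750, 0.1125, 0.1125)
A > B > C

Key insight: Entropy is maximized by uniform distributions and minimized by concentrated distributions.

- Uniform distributions have maximum entropy log₂(3) = 1.5850 bits
- The more "peaked" or concentrated a distribution, the lower its entropy

Entropies:
  H(A) = 1.5850 bits
  H(B) = 1.5405 bits
  H(C) = 0.9942 bits

Ranking: A > B > C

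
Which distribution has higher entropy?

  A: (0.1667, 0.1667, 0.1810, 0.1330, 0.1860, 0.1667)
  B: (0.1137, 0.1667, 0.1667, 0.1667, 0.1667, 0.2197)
A

Both distributions are close to uniform, making this a harder comparison.

H(A) = 2.5773 bits
H(B) = 2.5602 bits

The distribution closer to uniform has higher entropy.
Answer: A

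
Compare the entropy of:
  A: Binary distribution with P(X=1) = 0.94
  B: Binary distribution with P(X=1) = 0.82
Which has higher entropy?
B

For binary distributions, entropy is maximized at p=0.5 and decreases as p moves toward 0 or 1.

H(A) = H(0.94) = 0.3274 bits
H(B) = H(0.82) = 0.6801 bits

Distribution B (p=0.82) is closer to uniform (p=0.5), so it has higher entropy.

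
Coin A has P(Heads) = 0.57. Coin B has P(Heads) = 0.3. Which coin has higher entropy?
A

For binary distributions, entropy is maximized at p=0.5 and decreases as p moves toward 0 or 1.

H(A) = H(0.57) = 0.9858 bits
H(B) = H(0.3) = 0.8813 bits

Distribution A (p=0.57) is closer to uniform (p=0.5), so it has higher entropy.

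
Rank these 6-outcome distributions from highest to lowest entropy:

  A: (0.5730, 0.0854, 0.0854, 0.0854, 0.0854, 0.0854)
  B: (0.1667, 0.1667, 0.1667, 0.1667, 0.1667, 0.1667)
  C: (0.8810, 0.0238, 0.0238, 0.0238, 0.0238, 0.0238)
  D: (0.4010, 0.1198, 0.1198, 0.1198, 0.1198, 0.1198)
B > D > A > C

Key insight: Entropy is maximized by uniform distributions and minimized by concentrated distributions.

Entropies:
  H(A) = 1.9760 bits
  H(B) = 2.5850 bits
  H(C) = 0.8028 bits
  H(D) = 2.3624 bits

Ranking: B > D > A > C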